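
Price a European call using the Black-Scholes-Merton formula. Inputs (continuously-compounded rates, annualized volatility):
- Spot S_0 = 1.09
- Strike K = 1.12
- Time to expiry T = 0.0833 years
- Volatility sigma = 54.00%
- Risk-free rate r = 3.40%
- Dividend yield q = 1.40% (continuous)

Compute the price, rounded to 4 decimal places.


d1 = (ln(S/K) + (r - q + 0.5*sigma^2) * T) / (sigma * sqrt(T)) = -0.08559229
d2 = d1 - sigma * sqrt(T) = -0.24144568
exp(-rT) = 0.99717181; exp(-qT) = 0.99883448
C = S_0 * exp(-qT) * N(d1) - K * exp(-rT) * N(d2)
N(d1) = 0.46589526; N(d2) = 0.40460485
C = 1.0900 * 0.99883448 * 0.46589526 - 1.1200 * 0.99717181 * 0.40460485 = 0.0554

Answer: Price = 0.0554


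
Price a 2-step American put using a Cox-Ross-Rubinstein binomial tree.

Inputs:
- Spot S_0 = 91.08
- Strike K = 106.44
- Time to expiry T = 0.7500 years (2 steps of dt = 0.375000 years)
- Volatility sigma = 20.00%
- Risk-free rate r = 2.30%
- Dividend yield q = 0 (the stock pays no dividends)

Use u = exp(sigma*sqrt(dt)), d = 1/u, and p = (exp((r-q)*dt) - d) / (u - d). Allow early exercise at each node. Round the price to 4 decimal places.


Answer: Price = V(0,0) = 16.4721

Derivation:
dt = T/N = 0.375000
u = exp(sigma*sqrt(dt)) = 1.130290; d = 1/u = 0.884728
p = (exp((r-q)*dt) - d) / (u - d) = 0.504695
Discount per step: exp(-r*dt) = 0.991412
Stock lattice S(k, i) with i counting down-moves:
  k=0: S(0,0) = 91.0800
  k=1: S(1,0) = 102.9468; S(1,1) = 80.5811
  k=2: S(2,0) = 116.3598; S(2,1) = 91.0800; S(2,2) = 71.2924
Terminal payoffs V(N, i) = max(K - S_T, 0):
  V(2,0) = 0.000000; V(2,1) = 15.360000; V(2,2) = 35.147633
Backward induction: V(k, i) = exp(-r*dt) * [p * V(k+1, i) + (1-p) * V(k+1, i+1)]; then take max(V_cont, immediate exercise) for American.
  V(1,0) = exp(-r*dt) * [p*0.000000 + (1-p)*15.360000] = 7.542548; exercise = 3.493161; V(1,0) = max -> 7.542548
  V(1,1) = exp(-r*dt) * [p*15.360000 + (1-p)*35.147633] = 24.944833; exercise = 25.858930; V(1,1) = max -> 25.858930
  V(0,0) = exp(-r*dt) * [p*7.542548 + (1-p)*25.858930] = 16.472057; exercise = 15.360000; V(0,0) = max -> 16.472057


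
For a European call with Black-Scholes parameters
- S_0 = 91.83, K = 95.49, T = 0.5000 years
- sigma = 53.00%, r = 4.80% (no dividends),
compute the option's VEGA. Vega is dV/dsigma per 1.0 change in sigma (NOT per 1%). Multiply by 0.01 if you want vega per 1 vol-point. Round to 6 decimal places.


d1 = 0.1471382790; d2 = -0.2276283151
phi(d1) = 0.3946470848; exp(-qT) = 1.0000000000; exp(-rT) = 0.9762857098
Vega = S * exp(-qT) * phi(d1) * sqrt(T) = 91.8300 * 1.0000000000 * 0.3946470848 * 0.7071067812 = 25.625862

Answer: Vega = 25.625862


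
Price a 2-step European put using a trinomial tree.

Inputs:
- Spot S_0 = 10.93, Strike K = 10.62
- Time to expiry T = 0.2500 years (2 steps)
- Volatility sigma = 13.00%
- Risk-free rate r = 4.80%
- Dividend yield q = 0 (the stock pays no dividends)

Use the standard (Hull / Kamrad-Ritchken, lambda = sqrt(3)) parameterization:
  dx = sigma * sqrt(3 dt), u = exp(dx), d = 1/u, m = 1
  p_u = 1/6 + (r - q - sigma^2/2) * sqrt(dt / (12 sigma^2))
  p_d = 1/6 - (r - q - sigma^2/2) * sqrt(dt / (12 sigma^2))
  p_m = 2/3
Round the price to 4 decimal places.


Answer: Price = V(0,0) = 0.1176

Derivation:
dt = T/N = 0.125000; dx = sigma*sqrt(3*dt) = 0.079608
u = exp(dx) = 1.082863; d = 1/u = 0.923478
p_u = 0.197717, p_m = 0.666667, p_d = 0.135616
Discount per step: exp(-r*dt) = 0.994018
Stock lattice S(k, j) with j the centered position index:
  k=0: S(0,+0) = 10.9300
  k=1: S(1,-1) = 10.0936; S(1,+0) = 10.9300; S(1,+1) = 11.8357
  k=2: S(2,-2) = 9.3212; S(2,-1) = 10.0936; S(2,+0) = 10.9300; S(2,+1) = 11.8357; S(2,+2) = 12.8164
Terminal payoffs V(N, j) = max(K - S_T, 0):
  V(2,-2) = 1.298771; V(2,-1) = 0.526387; V(2,+0) = 0.000000; V(2,+1) = 0.000000; V(2,+2) = 0.000000
Backward induction: V(k, j) = exp(-r*dt) * [p_u * V(k+1, j+1) + p_m * V(k+1, j) + p_d * V(k+1, j-1)]
  V(1,-1) = exp(-r*dt) * [p_u*0.000000 + p_m*0.526387 + p_d*1.298771] = 0.523906
  V(1,+0) = exp(-r*dt) * [p_u*0.000000 + p_m*0.000000 + p_d*0.526387] = 0.070960
  V(1,+1) = exp(-r*dt) * [p_u*0.000000 + p_m*0.000000 + p_d*0.000000] = 0.000000
  V(0,+0) = exp(-r*dt) * [p_u*0.000000 + p_m*0.070960 + p_d*0.523906] = 0.117649


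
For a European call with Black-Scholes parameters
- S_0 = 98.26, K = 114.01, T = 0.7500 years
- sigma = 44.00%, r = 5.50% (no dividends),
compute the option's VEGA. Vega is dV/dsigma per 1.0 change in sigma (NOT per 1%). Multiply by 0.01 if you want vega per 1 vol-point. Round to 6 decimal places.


d1 = -0.0913765372; d2 = -0.4724277148
phi(d1) = 0.3972802337; exp(-qT) = 1.0000000000; exp(-rT) = 0.9595892027
Vega = S * exp(-qT) * phi(d1) * sqrt(T) = 98.2600 * 1.0000000000 * 0.3972802337 * 0.8660254038 = 33.806822

Answer: Vega = 33.806822


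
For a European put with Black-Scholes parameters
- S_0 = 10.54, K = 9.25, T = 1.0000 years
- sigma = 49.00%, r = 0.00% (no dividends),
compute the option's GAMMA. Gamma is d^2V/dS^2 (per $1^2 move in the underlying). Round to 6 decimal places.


d1 = 0.5114367175; d2 = 0.0214367175
phi(d1) = 0.3500349434; exp(-qT) = 1.0000000000; exp(-rT) = 1.0000000000
Gamma = exp(-qT) * phi(d1) / (S * sigma * sqrt(T)) = 1.0000000000 * 0.3500349434 / (10.5400 * 0.4900 * 1.0000000000) = 0.067776

Answer: Gamma = 0.067776


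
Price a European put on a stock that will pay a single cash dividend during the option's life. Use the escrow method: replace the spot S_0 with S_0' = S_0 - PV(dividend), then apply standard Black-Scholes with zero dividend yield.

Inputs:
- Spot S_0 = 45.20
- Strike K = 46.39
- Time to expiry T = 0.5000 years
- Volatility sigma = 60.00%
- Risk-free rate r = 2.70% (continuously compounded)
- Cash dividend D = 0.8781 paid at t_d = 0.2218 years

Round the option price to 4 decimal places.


Answer: Price = 8.3094

Derivation:
PV(D) = D * exp(-r * t_d) = 0.8781 * 0.99402930 = 0.87285712
S_0' = S_0 - PV(D) = 45.2000 - 0.87285712 = 44.32714288
d1 = (ln(S_0'/K) + (r + sigma^2/2)*T) / (sigma*sqrt(T)) = 0.13673860
d2 = d1 - sigma*sqrt(T) = -0.28752546
exp(-rT) = 0.98659072
N(-d1) = 0.44561871; N(-d2) = 0.61314500
P = K * exp(-rT) * N(-d2) - S_0' * N(-d1) = 46.3900 * 0.98659072 * 0.61314500 - 44.32714288 * 0.44561871 = 8.3094


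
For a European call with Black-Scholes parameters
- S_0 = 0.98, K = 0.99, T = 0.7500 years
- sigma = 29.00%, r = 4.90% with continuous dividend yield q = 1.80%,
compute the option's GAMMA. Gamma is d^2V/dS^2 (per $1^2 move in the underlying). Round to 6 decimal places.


d1 = 0.1777248516; d2 = -0.0734225155
phi(d1) = 0.3926912518; exp(-qT) = 0.9865907163; exp(-rT) = 0.9639170845
Gamma = exp(-qT) * phi(d1) / (S * sigma * sqrt(T)) = 0.9865907163 * 0.3926912518 / (0.9800 * 0.2900 * 0.8660254038) = 1.574104

Answer: Gamma = 1.574104


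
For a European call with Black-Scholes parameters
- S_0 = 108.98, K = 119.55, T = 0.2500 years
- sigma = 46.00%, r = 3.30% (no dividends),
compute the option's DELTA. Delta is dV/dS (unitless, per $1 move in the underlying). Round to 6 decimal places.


Answer: Delta = 0.400671

Derivation:
d1 = -0.2516100641; d2 = -0.4816100641
phi(d1) = 0.3865120070; exp(-qT) = 1.0000000000; exp(-rT) = 0.9917839379
N(d1) = 0.4006712394
Delta = exp(-qT) * N(d1) = 1.0000000000 * 0.4006712394 = 0.400671


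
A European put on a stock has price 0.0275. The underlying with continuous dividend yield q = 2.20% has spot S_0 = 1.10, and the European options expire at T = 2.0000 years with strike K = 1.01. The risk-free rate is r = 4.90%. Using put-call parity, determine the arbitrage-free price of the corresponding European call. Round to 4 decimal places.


Answer: Call price = 0.1644

Derivation:
Put-call parity: C - P = S_0 * exp(-qT) - K * exp(-rT).
S_0 * exp(-qT) = 1.1000 * 0.95695396 = 1.05264935
K * exp(-rT) = 1.0100 * 0.90664890 = 0.91571539
C = P + S*exp(-qT) - K*exp(-rT)
C = 0.0275 + 1.05264935 - 0.91571539 = 0.1644


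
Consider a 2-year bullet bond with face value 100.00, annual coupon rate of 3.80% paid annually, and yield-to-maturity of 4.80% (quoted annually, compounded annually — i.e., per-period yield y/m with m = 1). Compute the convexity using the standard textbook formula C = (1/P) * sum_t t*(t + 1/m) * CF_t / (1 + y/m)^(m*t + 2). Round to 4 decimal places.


Answer: Convexity = 5.3284

Derivation:
Coupon per period c = face * coupon_rate / m = 3.800000
Periods per year m = 1; per-period yield y/m = 0.048000
Number of cashflows N = 2
Cashflows (t years, CF_t, discount factor 1/(1+y/m)^(m*t), PV):
  t = 1.0000: CF_t = 3.800000, DF = 0.954198, PV = 3.625954
  t = 2.0000: CF_t = 103.800000, DF = 0.910495, PV = 94.509353
Price P = sum_t PV_t = 98.135307
Convexity numerator sum_t t*(t + 1/m) * CF_t / (1+y/m)^(m*t + 2):
  t = 1.0000: term = 6.602824
  t = 2.0000: term = 516.301603
Convexity = (1/P) * sum = 522.904427 / 98.135307 = 5.328403


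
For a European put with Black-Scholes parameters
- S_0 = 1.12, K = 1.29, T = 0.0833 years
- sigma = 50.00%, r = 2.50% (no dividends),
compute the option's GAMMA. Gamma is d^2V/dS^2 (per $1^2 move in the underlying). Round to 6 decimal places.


Answer: Gamma = 1.657172

Derivation:
d1 = -0.8926595267; d2 = -1.0369682236
phi(d1) = 0.2678417258; exp(-qT) = 1.0000000000; exp(-rT) = 0.9979196669
Gamma = exp(-qT) * phi(d1) / (S * sigma * sqrt(T)) = 1.0000000000 * 0.2678417258 / (1.1200 * 0.5000 * 0.2886173938) = 1.657172


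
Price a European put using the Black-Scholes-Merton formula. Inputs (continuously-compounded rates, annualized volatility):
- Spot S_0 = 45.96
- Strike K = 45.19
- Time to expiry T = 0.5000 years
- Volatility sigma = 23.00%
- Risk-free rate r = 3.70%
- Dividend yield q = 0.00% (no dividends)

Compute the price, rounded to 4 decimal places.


Answer: Price = 2.1966

Derivation:
d1 = (ln(S/K) + (r - q + 0.5*sigma^2) * T) / (sigma * sqrt(T)) = 0.29895632
d2 = d1 - sigma * sqrt(T) = 0.13632176
exp(-rT) = 0.98167007; exp(-qT) = 1.00000000
P = K * exp(-rT) * N(-d2) - S_0 * exp(-qT) * N(-d1)
N(-d1) = 0.38248669; N(-d2) = 0.44578346
P = 45.1900 * 0.98167007 * 0.44578346 - 45.9600 * 1.00000000 * 0.38248669 = 2.1966


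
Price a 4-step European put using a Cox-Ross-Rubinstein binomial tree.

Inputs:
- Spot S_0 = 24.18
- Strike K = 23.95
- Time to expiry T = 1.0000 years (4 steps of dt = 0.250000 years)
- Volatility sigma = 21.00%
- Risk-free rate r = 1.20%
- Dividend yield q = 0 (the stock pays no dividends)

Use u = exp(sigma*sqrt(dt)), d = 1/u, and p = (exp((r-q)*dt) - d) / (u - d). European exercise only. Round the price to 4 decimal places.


dt = T/N = 0.250000
u = exp(sigma*sqrt(dt)) = 1.110711; d = 1/u = 0.900325
p = (exp((r-q)*dt) - d) / (u - d) = 0.488055
Discount per step: exp(-r*dt) = 0.997004
Stock lattice S(k, i) with i counting down-moves:
  k=0: S(0,0) = 24.1800
  k=1: S(1,0) = 26.8570; S(1,1) = 21.7698
  k=2: S(2,0) = 29.8303; S(2,1) = 24.1800; S(2,2) = 19.5999
  k=3: S(3,0) = 33.1329; S(3,1) = 26.8570; S(3,2) = 21.7698; S(3,3) = 17.6463
  k=4: S(4,0) = 36.8010; S(4,1) = 29.8303; S(4,2) = 24.1800; S(4,3) = 19.5999; S(4,4) = 15.8874
Terminal payoffs V(N, i) = max(K - S_T, 0):
  V(4,0) = 0.000000; V(4,1) = 0.000000; V(4,2) = 0.000000; V(4,3) = 4.350073; V(4,4) = 8.062608
Backward induction: V(k, i) = exp(-r*dt) * [p * V(k+1, i) + (1-p) * V(k+1, i+1)].
  V(3,0) = exp(-r*dt) * [p*0.000000 + (1-p)*0.000000] = 0.000000
  V(3,1) = exp(-r*dt) * [p*0.000000 + (1-p)*0.000000] = 0.000000
  V(3,2) = exp(-r*dt) * [p*0.000000 + (1-p)*4.350073] = 2.220327
  V(3,3) = exp(-r*dt) * [p*4.350073 + (1-p)*8.062608] = 6.231963
  V(2,0) = exp(-r*dt) * [p*0.000000 + (1-p)*0.000000] = 0.000000
  V(2,1) = exp(-r*dt) * [p*0.000000 + (1-p)*2.220327] = 1.133280
  V(2,2) = exp(-r*dt) * [p*2.220327 + (1-p)*6.231963] = 4.261261
  V(1,0) = exp(-r*dt) * [p*0.000000 + (1-p)*1.133280] = 0.578439
  V(1,1) = exp(-r*dt) * [p*1.133280 + (1-p)*4.261261] = 2.726443
  V(0,0) = exp(-r*dt) * [p*0.578439 + (1-p)*2.726443] = 1.673072

Answer: Price = V(0,0) = 1.6731


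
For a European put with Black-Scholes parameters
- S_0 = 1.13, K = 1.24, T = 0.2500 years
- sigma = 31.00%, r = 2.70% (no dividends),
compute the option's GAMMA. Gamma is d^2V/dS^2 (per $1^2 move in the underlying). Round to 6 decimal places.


d1 = -0.4782661090; d2 = -0.6332661090
phi(d1) = 0.3558280150; exp(-qT) = 1.0000000000; exp(-rT) = 0.9932727301
Gamma = exp(-qT) * phi(d1) / (S * sigma * sqrt(T)) = 1.0000000000 * 0.3558280150 / (1.1300 * 0.3100 * 0.5000000000) = 2.031562

Answer: Gamma = 2.031562


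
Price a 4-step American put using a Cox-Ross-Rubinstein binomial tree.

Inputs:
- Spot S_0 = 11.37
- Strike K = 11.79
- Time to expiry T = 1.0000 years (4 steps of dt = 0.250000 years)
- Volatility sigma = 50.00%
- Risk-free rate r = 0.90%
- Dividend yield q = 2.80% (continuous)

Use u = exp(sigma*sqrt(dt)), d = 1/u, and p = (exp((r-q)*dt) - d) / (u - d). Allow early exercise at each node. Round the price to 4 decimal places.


Answer: Price = V(0,0) = 2.5062

Derivation:
dt = T/N = 0.250000
u = exp(sigma*sqrt(dt)) = 1.284025; d = 1/u = 0.778801
p = (exp((r-q)*dt) - d) / (u - d) = 0.428444
Discount per step: exp(-r*dt) = 0.997753
Stock lattice S(k, i) with i counting down-moves:
  k=0: S(0,0) = 11.3700
  k=1: S(1,0) = 14.5994; S(1,1) = 8.8550
  k=2: S(2,0) = 18.7460; S(2,1) = 11.3700; S(2,2) = 6.8963
  k=3: S(3,0) = 24.0703; S(3,1) = 14.5994; S(3,2) = 8.8550; S(3,3) = 5.3708
  k=4: S(4,0) = 30.9069; S(4,1) = 18.7460; S(4,2) = 11.3700; S(4,3) = 6.8963; S(4,4) = 4.1828
Terminal payoffs V(N, i) = max(K - S_T, 0):
  V(4,0) = 0.000000; V(4,1) = 0.000000; V(4,2) = 0.420000; V(4,3) = 4.893746; V(4,4) = 7.607211
Backward induction: V(k, i) = exp(-r*dt) * [p * V(k+1, i) + (1-p) * V(k+1, i+1)]; then take max(V_cont, immediate exercise) for American.
  V(3,0) = exp(-r*dt) * [p*0.000000 + (1-p)*0.000000] = 0.000000; exercise = 0.000000; V(3,0) = max -> 0.000000
  V(3,1) = exp(-r*dt) * [p*0.000000 + (1-p)*0.420000] = 0.239514; exercise = 0.000000; V(3,1) = max -> 0.239514
  V(3,2) = exp(-r*dt) * [p*0.420000 + (1-p)*4.893746] = 2.970306; exercise = 2.935035; V(3,2) = max -> 2.970306
  V(3,3) = exp(-r*dt) * [p*4.893746 + (1-p)*7.607211] = 6.430159; exercise = 6.419192; V(3,3) = max -> 6.430159
  V(2,0) = exp(-r*dt) * [p*0.000000 + (1-p)*0.239514] = 0.136588; exercise = 0.000000; V(2,0) = max -> 0.136588
  V(2,1) = exp(-r*dt) * [p*0.239514 + (1-p)*2.970306] = 1.796268; exercise = 0.420000; V(2,1) = max -> 1.796268
  V(2,2) = exp(-r*dt) * [p*2.970306 + (1-p)*6.430159] = 4.936685; exercise = 4.893746; V(2,2) = max -> 4.936685
  V(1,0) = exp(-r*dt) * [p*0.136588 + (1-p)*1.796268] = 1.082749; exercise = 0.000000; V(1,0) = max -> 1.082749
  V(1,1) = exp(-r*dt) * [p*1.796268 + (1-p)*4.936685] = 3.583121; exercise = 2.935035; V(1,1) = max -> 3.583121
  V(0,0) = exp(-r*dt) * [p*1.082749 + (1-p)*3.583121] = 2.506206; exercise = 0.420000; V(0,0) = max -> 2.506206


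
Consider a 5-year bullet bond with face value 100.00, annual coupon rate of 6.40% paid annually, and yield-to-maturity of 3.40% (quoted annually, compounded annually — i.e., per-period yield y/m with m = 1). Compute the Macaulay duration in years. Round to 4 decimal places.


Answer: Macaulay duration = 4.4727 years

Derivation:
Coupon per period c = face * coupon_rate / m = 6.400000
Periods per year m = 1; per-period yield y/m = 0.034000
Number of cashflows N = 5
Cashflows (t years, CF_t, discount factor 1/(1+y/m)^(m*t), PV):
  t = 1.0000: CF_t = 6.400000, DF = 0.967118, PV = 6.189555
  t = 2.0000: CF_t = 6.400000, DF = 0.935317, PV = 5.986030
  t = 3.0000: CF_t = 6.400000, DF = 0.904562, PV = 5.789197
  t = 4.0000: CF_t = 6.400000, DF = 0.874818, PV = 5.598837
  t = 5.0000: CF_t = 106.400000, DF = 0.846052, PV = 90.019985
Price P = sum_t PV_t = 113.583604
Macaulay numerator sum_t t * PV_t:
  t * PV_t at t = 1.0000: 6.189555
  t * PV_t at t = 2.0000: 11.972060
  t * PV_t at t = 3.0000: 17.367592
  t * PV_t at t = 4.0000: 22.395348
  t * PV_t at t = 5.0000: 450.099923
Macaulay duration D = (sum_t t * PV_t) / P = 508.024478 / 113.583604 = 4.472692


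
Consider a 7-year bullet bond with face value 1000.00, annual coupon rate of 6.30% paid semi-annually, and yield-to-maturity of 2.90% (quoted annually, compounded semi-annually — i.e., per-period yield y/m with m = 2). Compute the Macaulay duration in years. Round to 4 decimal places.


Coupon per period c = face * coupon_rate / m = 31.500000
Periods per year m = 2; per-period yield y/m = 0.014500
Number of cashflows N = 14
Cashflows (t years, CF_t, discount factor 1/(1+y/m)^(m*t), PV):
  t = 0.5000: CF_t = 31.500000, DF = 0.985707, PV = 31.049778
  t = 1.0000: CF_t = 31.500000, DF = 0.971619, PV = 30.605991
  t = 1.5000: CF_t = 31.500000, DF = 0.957732, PV = 30.168547
  t = 2.0000: CF_t = 31.500000, DF = 0.944043, PV = 29.737356
  t = 2.5000: CF_t = 31.500000, DF = 0.930550, PV = 29.312327
  t = 3.0000: CF_t = 31.500000, DF = 0.917250, PV = 28.893373
  t = 3.5000: CF_t = 31.500000, DF = 0.904140, PV = 28.480407
  t = 4.0000: CF_t = 31.500000, DF = 0.891217, PV = 28.073344
  t = 4.5000: CF_t = 31.500000, DF = 0.878479, PV = 27.672098
  t = 5.0000: CF_t = 31.500000, DF = 0.865923, PV = 27.276588
  t = 5.5000: CF_t = 31.500000, DF = 0.853547, PV = 26.886730
  t = 6.0000: CF_t = 31.500000, DF = 0.841347, PV = 26.502445
  t = 6.5000: CF_t = 31.500000, DF = 0.829322, PV = 26.123652
  t = 7.0000: CF_t = 1031.500000, DF = 0.817469, PV = 843.219251
Price P = sum_t PV_t = 1214.001888
Macaulay numerator sum_t t * PV_t:
  t * PV_t at t = 0.5000: 15.524889
  t * PV_t at t = 1.0000: 30.605991
  t * PV_t at t = 1.5000: 45.252821
  t * PV_t at t = 2.0000: 59.474711
  t * PV_t at t = 2.5000: 73.280818
  t * PV_t at t = 3.0000: 86.680119
  t * PV_t at t = 3.5000: 99.681425
  t * PV_t at t = 4.0000: 112.293375
  t * PV_t at t = 4.5000: 124.524442
  t * PV_t at t = 5.0000: 136.382939
  t * PV_t at t = 5.5000: 147.877016
  t * PV_t at t = 6.0000: 159.014668
  t * PV_t at t = 6.5000: 169.803737
  t * PV_t at t = 7.0000: 5902.534758
Macaulay duration D = (sum_t t * PV_t) / P = 7162.931709 / 1214.001888 = 5.900264

Answer: Macaulay duration = 5.9003 years


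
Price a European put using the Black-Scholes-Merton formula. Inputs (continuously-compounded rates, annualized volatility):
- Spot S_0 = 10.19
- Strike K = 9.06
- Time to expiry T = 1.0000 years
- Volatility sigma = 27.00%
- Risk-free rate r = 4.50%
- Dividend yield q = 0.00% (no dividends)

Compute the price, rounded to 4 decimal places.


Answer: Price = 0.4244

Derivation:
d1 = (ln(S/K) + (r - q + 0.5*sigma^2) * T) / (sigma * sqrt(T)) = 0.73699158
d2 = d1 - sigma * sqrt(T) = 0.46699158
exp(-rT) = 0.95599748; exp(-qT) = 1.00000000
P = K * exp(-rT) * N(-d2) - S_0 * exp(-qT) * N(-d1)
N(-d1) = 0.23056373; N(-d2) = 0.32025295
P = 9.0600 * 0.95599748 * 0.32025295 - 10.1900 * 1.00000000 * 0.23056373 = 0.4244


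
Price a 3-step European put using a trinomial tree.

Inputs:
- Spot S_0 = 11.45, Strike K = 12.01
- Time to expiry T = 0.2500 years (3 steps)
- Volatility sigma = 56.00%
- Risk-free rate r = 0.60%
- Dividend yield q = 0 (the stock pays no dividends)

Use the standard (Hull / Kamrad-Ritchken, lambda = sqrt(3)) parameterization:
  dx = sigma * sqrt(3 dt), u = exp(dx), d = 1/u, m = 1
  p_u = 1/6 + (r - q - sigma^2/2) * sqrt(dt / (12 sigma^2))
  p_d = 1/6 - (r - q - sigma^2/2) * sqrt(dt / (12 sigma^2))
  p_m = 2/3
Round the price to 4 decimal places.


Answer: Price = V(0,0) = 1.5619

Derivation:
dt = T/N = 0.083333; dx = sigma*sqrt(3*dt) = 0.280000
u = exp(dx) = 1.323130; d = 1/u = 0.755784
p_u = 0.144226, p_m = 0.666667, p_d = 0.189107
Discount per step: exp(-r*dt) = 0.999500
Stock lattice S(k, j) with j the centered position index:
  k=0: S(0,+0) = 11.4500
  k=1: S(1,-1) = 8.6537; S(1,+0) = 11.4500; S(1,+1) = 15.1498
  k=2: S(2,-2) = 6.5403; S(2,-1) = 8.6537; S(2,+0) = 11.4500; S(2,+1) = 15.1498; S(2,+2) = 20.0452
  k=3: S(3,-3) = 4.9431; S(3,-2) = 6.5403; S(3,-1) = 8.6537; S(3,+0) = 11.4500; S(3,+1) = 15.1498; S(3,+2) = 20.0452; S(3,+3) = 26.5224
Terminal payoffs V(N, j) = max(K - S_T, 0):
  V(3,-3) = 7.066915; V(3,-2) = 5.469656; V(3,-1) = 3.356276; V(3,+0) = 0.560000; V(3,+1) = 0.000000; V(3,+2) = 0.000000; V(3,+3) = 0.000000
Backward induction: V(k, j) = exp(-r*dt) * [p_u * V(k+1, j+1) + p_m * V(k+1, j) + p_d * V(k+1, j-1)]
  V(2,-2) = exp(-r*dt) * [p_u*3.356276 + p_m*5.469656 + p_d*7.066915] = 5.464172
  V(2,-1) = exp(-r*dt) * [p_u*0.560000 + p_m*3.356276 + p_d*5.469656] = 3.350959
  V(2,+0) = exp(-r*dt) * [p_u*0.000000 + p_m*0.560000 + p_d*3.356276] = 1.007525
  V(2,+1) = exp(-r*dt) * [p_u*0.000000 + p_m*0.000000 + p_d*0.560000] = 0.105847
  V(2,+2) = exp(-r*dt) * [p_u*0.000000 + p_m*0.000000 + p_d*0.000000] = 0.000000
  V(1,-1) = exp(-r*dt) * [p_u*1.007525 + p_m*3.350959 + p_d*5.464172] = 3.410892
  V(1,+0) = exp(-r*dt) * [p_u*0.105847 + p_m*1.007525 + p_d*3.350959] = 1.319980
  V(1,+1) = exp(-r*dt) * [p_u*0.000000 + p_m*0.105847 + p_d*1.007525] = 0.260964
  V(0,+0) = exp(-r*dt) * [p_u*0.260964 + p_m*1.319980 + p_d*3.410892] = 1.561867


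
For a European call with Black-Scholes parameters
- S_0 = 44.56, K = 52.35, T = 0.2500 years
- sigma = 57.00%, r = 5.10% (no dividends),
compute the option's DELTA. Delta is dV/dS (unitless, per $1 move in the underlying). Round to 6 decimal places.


d1 = -0.3780801463; d2 = -0.6630801463
phi(d1) = 0.3714240669; exp(-qT) = 1.0000000000; exp(-rT) = 0.9873309369
N(d1) = 0.3526855283
Delta = exp(-qT) * N(d1) = 1.0000000000 * 0.3526855283 = 0.352686

Answer: Delta = 0.352686


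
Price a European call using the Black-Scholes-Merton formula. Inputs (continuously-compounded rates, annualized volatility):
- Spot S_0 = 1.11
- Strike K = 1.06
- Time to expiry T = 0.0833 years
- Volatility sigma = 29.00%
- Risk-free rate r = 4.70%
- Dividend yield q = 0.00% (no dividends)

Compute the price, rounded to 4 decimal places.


Answer: Price = 0.0695

Derivation:
d1 = (ln(S/K) + (r - q + 0.5*sigma^2) * T) / (sigma * sqrt(T)) = 0.63930207
d2 = d1 - sigma * sqrt(T) = 0.55560303
exp(-rT) = 0.99609255; exp(-qT) = 1.00000000
C = S_0 * exp(-qT) * N(d1) - K * exp(-rT) * N(d2)
N(d1) = 0.73868678; N(d2) = 0.71075887
C = 1.1100 * 1.00000000 * 0.73868678 - 1.0600 * 0.99609255 * 0.71075887 = 0.0695


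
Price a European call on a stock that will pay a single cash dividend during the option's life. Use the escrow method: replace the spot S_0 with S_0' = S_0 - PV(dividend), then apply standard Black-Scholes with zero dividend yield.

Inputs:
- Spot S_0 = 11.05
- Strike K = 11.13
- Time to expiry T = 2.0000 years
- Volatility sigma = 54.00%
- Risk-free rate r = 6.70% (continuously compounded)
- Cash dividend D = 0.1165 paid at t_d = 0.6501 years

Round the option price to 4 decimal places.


PV(D) = D * exp(-r * t_d) = 0.1165 * 0.95737827 = 0.11153457
S_0' = S_0 - PV(D) = 11.0500 - 0.11153457 = 10.93846543
d1 = (ln(S_0'/K) + (r + sigma^2/2)*T) / (sigma*sqrt(T)) = 0.53457450
d2 = d1 - sigma*sqrt(T) = -0.22910083
exp(-rT) = 0.87459006
N(d1) = 0.70352794; N(d2) = 0.40939527
C = S_0' * N(d1) - K * exp(-rT) * N(d2) = 10.93846543 * 0.70352794 - 11.1300 * 0.87459006 * 0.40939527 = 3.7104

Answer: Price = 3.7104


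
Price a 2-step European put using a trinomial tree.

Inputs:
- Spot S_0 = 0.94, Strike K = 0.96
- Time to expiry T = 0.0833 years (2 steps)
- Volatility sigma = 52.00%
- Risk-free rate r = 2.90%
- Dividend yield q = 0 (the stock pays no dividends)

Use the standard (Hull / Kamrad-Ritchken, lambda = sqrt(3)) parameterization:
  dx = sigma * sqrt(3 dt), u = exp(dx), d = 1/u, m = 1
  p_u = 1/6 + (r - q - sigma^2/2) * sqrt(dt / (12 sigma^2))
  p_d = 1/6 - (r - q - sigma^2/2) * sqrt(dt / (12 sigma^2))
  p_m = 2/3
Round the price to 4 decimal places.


dt = T/N = 0.041650; dx = sigma*sqrt(3*dt) = 0.183811
u = exp(dx) = 1.201789; d = 1/u = 0.832093
p_u = 0.154635, p_m = 0.666667, p_d = 0.178699
Discount per step: exp(-r*dt) = 0.998793
Stock lattice S(k, j) with j the centered position index:
  k=0: S(0,+0) = 0.9400
  k=1: S(1,-1) = 0.7822; S(1,+0) = 0.9400; S(1,+1) = 1.1297
  k=2: S(2,-2) = 0.6508; S(2,-1) = 0.7822; S(2,+0) = 0.9400; S(2,+1) = 1.1297; S(2,+2) = 1.3576
Terminal payoffs V(N, j) = max(K - S_T, 0):
  V(2,-2) = 0.309164; V(2,-1) = 0.177833; V(2,+0) = 0.020000; V(2,+1) = 0.000000; V(2,+2) = 0.000000
Backward induction: V(k, j) = exp(-r*dt) * [p_u * V(k+1, j+1) + p_m * V(k+1, j) + p_d * V(k+1, j-1)]
  V(1,-1) = exp(-r*dt) * [p_u*0.020000 + p_m*0.177833 + p_d*0.309164] = 0.176681
  V(1,+0) = exp(-r*dt) * [p_u*0.000000 + p_m*0.020000 + p_d*0.177833] = 0.045057
  V(1,+1) = exp(-r*dt) * [p_u*0.000000 + p_m*0.000000 + p_d*0.020000] = 0.003570
  V(0,+0) = exp(-r*dt) * [p_u*0.003570 + p_m*0.045057 + p_d*0.176681] = 0.062088

Answer: Price = V(0,0) = 0.0621


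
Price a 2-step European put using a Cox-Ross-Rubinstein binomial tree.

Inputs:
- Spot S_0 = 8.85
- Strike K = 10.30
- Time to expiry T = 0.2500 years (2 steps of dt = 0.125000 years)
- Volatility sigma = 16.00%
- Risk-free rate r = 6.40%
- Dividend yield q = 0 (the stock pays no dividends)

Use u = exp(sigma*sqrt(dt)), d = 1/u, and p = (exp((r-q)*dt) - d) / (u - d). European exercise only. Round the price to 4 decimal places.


Answer: Price = V(0,0) = 1.2865

Derivation:
dt = T/N = 0.125000
u = exp(sigma*sqrt(dt)) = 1.058199; d = 1/u = 0.945002
p = (exp((r-q)*dt) - d) / (u - d) = 0.556818
Discount per step: exp(-r*dt) = 0.992032
Stock lattice S(k, i) with i counting down-moves:
  k=0: S(0,0) = 8.8500
  k=1: S(1,0) = 9.3651; S(1,1) = 8.3633
  k=2: S(2,0) = 9.9101; S(2,1) = 8.8500; S(2,2) = 7.9033
Terminal payoffs V(N, i) = max(K - S_T, 0):
  V(2,0) = 0.389899; V(2,1) = 1.450000; V(2,2) = 2.396700
Backward induction: V(k, i) = exp(-r*dt) * [p * V(k+1, i) + (1-p) * V(k+1, i+1)].
  V(1,0) = exp(-r*dt) * [p*0.389899 + (1-p)*1.450000] = 0.852866
  V(1,1) = exp(-r*dt) * [p*1.450000 + (1-p)*2.396700] = 1.854664
  V(0,0) = exp(-r*dt) * [p*0.852866 + (1-p)*1.854664] = 1.286511


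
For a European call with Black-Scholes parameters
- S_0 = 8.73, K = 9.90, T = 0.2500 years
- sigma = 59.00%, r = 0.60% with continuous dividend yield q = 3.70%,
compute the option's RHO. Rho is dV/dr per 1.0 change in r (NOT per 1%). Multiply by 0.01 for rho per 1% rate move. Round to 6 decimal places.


Answer: Rho = 0.677670

Derivation:
d1 = -0.3051080925; d2 = -0.6001080925
phi(d1) = 0.3807988457; exp(-qT) = 0.9907926496; exp(-rT) = 0.9985011244
N(d2) = 0.2742170998
Rho = K*T*exp(-rT)*N(d2) = 9.9000 * 0.2500 * 0.9985011244 * 0.2742170998 = 0.677670


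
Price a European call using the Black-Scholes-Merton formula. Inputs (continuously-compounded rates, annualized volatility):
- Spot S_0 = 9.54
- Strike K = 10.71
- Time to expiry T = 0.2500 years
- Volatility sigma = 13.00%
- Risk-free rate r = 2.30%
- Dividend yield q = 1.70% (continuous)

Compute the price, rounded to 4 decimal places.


d1 = (ln(S/K) + (r - q + 0.5*sigma^2) * T) / (sigma * sqrt(T)) = -1.72418306
d2 = d1 - sigma * sqrt(T) = -1.78918306
exp(-rT) = 0.99426650; exp(-qT) = 0.99575902
C = S_0 * exp(-qT) * N(d1) - K * exp(-rT) * N(d2)
N(d1) = 0.04233740; N(d2) = 0.03679267
C = 9.5400 * 0.99575902 * 0.04233740 - 10.7100 * 0.99426650 * 0.03679267 = 0.0104

Answer: Price = 0.0104


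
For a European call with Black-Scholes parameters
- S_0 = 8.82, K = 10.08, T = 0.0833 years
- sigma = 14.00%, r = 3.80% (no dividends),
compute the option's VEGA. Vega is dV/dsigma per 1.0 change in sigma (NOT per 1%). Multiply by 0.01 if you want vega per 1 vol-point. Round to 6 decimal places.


Answer: Vega = 0.005950

Derivation:
d1 = -3.2061638747; d2 = -3.2465703099
phi(d1) = 0.0023374798; exp(-qT) = 1.0000000000; exp(-rT) = 0.9968396046
Vega = S * exp(-qT) * phi(d1) * sqrt(T) = 8.8200 * 1.0000000000 * 0.0023374798 * 0.2886173938 = 0.005950


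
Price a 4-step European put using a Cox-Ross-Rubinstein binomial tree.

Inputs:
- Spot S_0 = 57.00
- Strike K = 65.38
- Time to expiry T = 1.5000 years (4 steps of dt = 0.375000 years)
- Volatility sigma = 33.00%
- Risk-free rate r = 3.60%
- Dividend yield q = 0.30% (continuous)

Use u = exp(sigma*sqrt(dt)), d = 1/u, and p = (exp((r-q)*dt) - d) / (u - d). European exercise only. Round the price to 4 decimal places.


Answer: Price = V(0,0) = 12.7163

Derivation:
dt = T/N = 0.375000
u = exp(sigma*sqrt(dt)) = 1.223949; d = 1/u = 0.817027
p = (exp((r-q)*dt) - d) / (u - d) = 0.480251
Discount per step: exp(-r*dt) = 0.986591
Stock lattice S(k, i) with i counting down-moves:
  k=0: S(0,0) = 57.0000
  k=1: S(1,0) = 69.7651; S(1,1) = 46.5705
  k=2: S(2,0) = 85.3890; S(2,1) = 57.0000; S(2,2) = 38.0494
  k=3: S(3,0) = 104.5118; S(3,1) = 69.7651; S(3,2) = 46.5705; S(3,3) = 31.0874
  k=4: S(4,0) = 127.9172; S(4,1) = 85.3890; S(4,2) = 57.0000; S(4,3) = 38.0494; S(4,4) = 25.3993
Terminal payoffs V(N, i) = max(K - S_T, 0):
  V(4,0) = 0.000000; V(4,1) = 0.000000; V(4,2) = 8.380000; V(4,3) = 27.330594; V(4,4) = 39.980750
Backward induction: V(k, i) = exp(-r*dt) * [p * V(k+1, i) + (1-p) * V(k+1, i+1)].
  V(3,0) = exp(-r*dt) * [p*0.000000 + (1-p)*0.000000] = 0.000000
  V(3,1) = exp(-r*dt) * [p*0.000000 + (1-p)*8.380000] = 4.297095
  V(3,2) = exp(-r*dt) * [p*8.380000 + (1-p)*27.330594] = 17.985114
  V(3,3) = exp(-r*dt) * [p*27.330594 + (1-p)*39.980750] = 33.450856
  V(2,0) = exp(-r*dt) * [p*0.000000 + (1-p)*4.297095] = 2.203464
  V(2,1) = exp(-r*dt) * [p*4.297095 + (1-p)*17.985114] = 11.258415
  V(2,2) = exp(-r*dt) * [p*17.985114 + (1-p)*33.450856] = 25.674467
  V(1,0) = exp(-r*dt) * [p*2.203464 + (1-p)*11.258415] = 6.817113
  V(1,1) = exp(-r*dt) * [p*11.258415 + (1-p)*25.674467] = 18.499709
  V(0,0) = exp(-r*dt) * [p*6.817113 + (1-p)*18.499709] = 12.716301


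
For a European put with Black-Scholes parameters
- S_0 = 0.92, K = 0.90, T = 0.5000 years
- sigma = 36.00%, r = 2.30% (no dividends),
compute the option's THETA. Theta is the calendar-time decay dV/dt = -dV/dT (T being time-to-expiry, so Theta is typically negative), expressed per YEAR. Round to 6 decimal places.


Answer: Theta = -0.080156

Derivation:
d1 = 0.2587967871; d2 = 0.0042383459
phi(d1) = 0.3858037642; exp(-qT) = 1.0000000000; exp(-rT) = 0.9885658722
Theta = -S*exp(-qT)*phi(d1)*sigma/(2*sqrt(T)) + r*K*exp(-rT)*N(-d2) - q*S*exp(-qT)*N(-d1)
N(-d1) = 0.3978960185; N(-d2) = 0.4983091497; sqrt(T) = 0.7071067812
Term 1 = -0.9200 * 1.0000000000 * 0.3858037642 * 0.3600 / (2 * 0.7071067812) = -0.0903528364
Term 2 = 0.0230 * 0.9000 * 0.9885658722 * 0.4983091497 = 0.0101970564
Term 3 = 0 (no dividend yield, q = 0)
Theta = -0.0903528364 + (0.0101970564) + (0.0000000000) = -0.080156


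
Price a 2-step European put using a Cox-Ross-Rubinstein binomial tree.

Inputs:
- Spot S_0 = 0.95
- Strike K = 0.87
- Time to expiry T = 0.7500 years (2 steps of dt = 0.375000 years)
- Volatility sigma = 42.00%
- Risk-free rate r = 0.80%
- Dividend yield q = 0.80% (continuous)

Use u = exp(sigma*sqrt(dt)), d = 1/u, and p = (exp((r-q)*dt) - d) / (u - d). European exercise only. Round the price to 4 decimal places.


dt = T/N = 0.375000
u = exp(sigma*sqrt(dt)) = 1.293299; d = 1/u = 0.773216
p = (exp((r-q)*dt) - d) / (u - d) = 0.436053
Discount per step: exp(-r*dt) = 0.997004
Stock lattice S(k, i) with i counting down-moves:
  k=0: S(0,0) = 0.9500
  k=1: S(1,0) = 1.2286; S(1,1) = 0.7346
  k=2: S(2,0) = 1.5890; S(2,1) = 0.9500; S(2,2) = 0.5680
Terminal payoffs V(N, i) = max(K - S_T, 0):
  V(2,0) = 0.000000; V(2,1) = 0.000000; V(2,2) = 0.302030
Backward induction: V(k, i) = exp(-r*dt) * [p * V(k+1, i) + (1-p) * V(k+1, i+1)].
  V(1,0) = exp(-r*dt) * [p*0.000000 + (1-p)*0.000000] = 0.000000
  V(1,1) = exp(-r*dt) * [p*0.000000 + (1-p)*0.302030] = 0.169819
  V(0,0) = exp(-r*dt) * [p*0.000000 + (1-p)*0.169819] = 0.095482

Answer: Price = V(0,0) = 0.0955


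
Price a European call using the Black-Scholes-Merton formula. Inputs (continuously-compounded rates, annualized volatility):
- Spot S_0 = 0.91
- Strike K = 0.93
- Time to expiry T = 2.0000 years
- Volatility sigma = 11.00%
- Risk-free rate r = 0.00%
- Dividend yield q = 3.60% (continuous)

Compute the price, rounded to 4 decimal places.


d1 = (ln(S/K) + (r - q + 0.5*sigma^2) * T) / (sigma * sqrt(T)) = -0.52480171
d2 = d1 - sigma * sqrt(T) = -0.68036520
exp(-rT) = 1.00000000; exp(-qT) = 0.93053090
C = S_0 * exp(-qT) * N(d1) - K * exp(-rT) * N(d2)
N(d1) = 0.29986052; N(d2) = 0.24813662
C = 0.9100 * 0.93053090 * 0.29986052 - 0.9300 * 1.00000000 * 0.24813662 = 0.0231

Answer: Price = 0.0231


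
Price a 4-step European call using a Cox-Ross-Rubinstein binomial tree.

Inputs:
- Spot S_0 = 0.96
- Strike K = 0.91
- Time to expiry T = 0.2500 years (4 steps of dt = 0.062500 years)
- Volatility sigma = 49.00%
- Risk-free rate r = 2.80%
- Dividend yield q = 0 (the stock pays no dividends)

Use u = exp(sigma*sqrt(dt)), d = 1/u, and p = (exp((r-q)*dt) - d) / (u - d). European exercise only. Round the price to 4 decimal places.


Answer: Price = V(0,0) = 0.1234

Derivation:
dt = T/N = 0.062500
u = exp(sigma*sqrt(dt)) = 1.130319; d = 1/u = 0.884706
p = (exp((r-q)*dt) - d) / (u - d) = 0.476545
Discount per step: exp(-r*dt) = 0.998252
Stock lattice S(k, i) with i counting down-moves:
  k=0: S(0,0) = 0.9600
  k=1: S(1,0) = 1.0851; S(1,1) = 0.8493
  k=2: S(2,0) = 1.2265; S(2,1) = 0.9600; S(2,2) = 0.7514
  k=3: S(3,0) = 1.3864; S(3,1) = 1.0851; S(3,2) = 0.8493; S(3,3) = 0.6648
  k=4: S(4,0) = 1.5670; S(4,1) = 1.2265; S(4,2) = 0.9600; S(4,3) = 0.7514; S(4,4) = 0.5881
Terminal payoffs V(N, i) = max(S_T - K, 0):
  V(4,0) = 0.657024; V(4,1) = 0.316516; V(4,2) = 0.050000; V(4,3) = 0.000000; V(4,4) = 0.000000
Backward induction: V(k, i) = exp(-r*dt) * [p * V(k+1, i) + (1-p) * V(k+1, i+1)].
  V(3,0) = exp(-r*dt) * [p*0.657024 + (1-p)*0.316516] = 0.477946
  V(3,1) = exp(-r*dt) * [p*0.316516 + (1-p)*0.050000] = 0.176697
  V(3,2) = exp(-r*dt) * [p*0.050000 + (1-p)*0.000000] = 0.023786
  V(3,3) = exp(-r*dt) * [p*0.000000 + (1-p)*0.000000] = 0.000000
  V(2,0) = exp(-r*dt) * [p*0.477946 + (1-p)*0.176697] = 0.319696
  V(2,1) = exp(-r*dt) * [p*0.176697 + (1-p)*0.023786] = 0.096486
  V(2,2) = exp(-r*dt) * [p*0.023786 + (1-p)*0.000000] = 0.011315
  V(1,0) = exp(-r*dt) * [p*0.319696 + (1-p)*0.096486] = 0.202501
  V(1,1) = exp(-r*dt) * [p*0.096486 + (1-p)*0.011315] = 0.051812
  V(0,0) = exp(-r*dt) * [p*0.202501 + (1-p)*0.051812] = 0.123406


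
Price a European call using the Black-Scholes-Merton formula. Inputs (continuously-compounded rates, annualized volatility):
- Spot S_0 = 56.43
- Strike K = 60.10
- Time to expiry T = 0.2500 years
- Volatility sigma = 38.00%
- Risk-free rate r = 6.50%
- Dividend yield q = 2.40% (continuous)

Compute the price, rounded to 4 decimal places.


d1 = (ln(S/K) + (r - q + 0.5*sigma^2) * T) / (sigma * sqrt(T)) = -0.18267847
d2 = d1 - sigma * sqrt(T) = -0.37267847
exp(-rT) = 0.98388132; exp(-qT) = 0.99401796
C = S_0 * exp(-qT) * N(d1) - K * exp(-rT) * N(d2)
N(d1) = 0.42752515; N(d2) = 0.35469388
C = 56.4300 * 0.99401796 * 0.42752515 - 60.1000 * 0.98388132 * 0.35469388 = 3.0074

Answer: Price = 3.0074


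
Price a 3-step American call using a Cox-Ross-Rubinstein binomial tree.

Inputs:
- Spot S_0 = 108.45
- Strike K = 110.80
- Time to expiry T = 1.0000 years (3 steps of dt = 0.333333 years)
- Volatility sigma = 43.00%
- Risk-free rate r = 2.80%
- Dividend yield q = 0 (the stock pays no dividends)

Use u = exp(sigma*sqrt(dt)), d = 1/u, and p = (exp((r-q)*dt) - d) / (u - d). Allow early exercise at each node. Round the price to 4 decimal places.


Answer: Price = V(0,0) = 20.2411

Derivation:
dt = T/N = 0.333333
u = exp(sigma*sqrt(dt)) = 1.281794; d = 1/u = 0.780157
p = (exp((r-q)*dt) - d) / (u - d) = 0.456945
Discount per step: exp(-r*dt) = 0.990710
Stock lattice S(k, i) with i counting down-moves:
  k=0: S(0,0) = 108.4500
  k=1: S(1,0) = 139.0106; S(1,1) = 84.6080
  k=2: S(2,0) = 178.1829; S(2,1) = 108.4500; S(2,2) = 66.0075
  k=3: S(3,0) = 228.3937; S(3,1) = 139.0106; S(3,2) = 84.6080; S(3,3) = 51.4962
Terminal payoffs V(N, i) = max(S_T - K, 0):
  V(3,0) = 117.593743; V(3,1) = 28.210553; V(3,2) = 0.000000; V(3,3) = 0.000000
Backward induction: V(k, i) = exp(-r*dt) * [p * V(k+1, i) + (1-p) * V(k+1, i+1)]; then take max(V_cont, immediate exercise) for American.
  V(2,0) = exp(-r*dt) * [p*117.593743 + (1-p)*28.210553] = 68.412208; exercise = 67.382885; V(2,0) = max -> 68.412208
  V(2,1) = exp(-r*dt) * [p*28.210553 + (1-p)*0.000000] = 12.770904; exercise = 0.000000; V(2,1) = max -> 12.770904
  V(2,2) = exp(-r*dt) * [p*0.000000 + (1-p)*0.000000] = 0.000000; exercise = 0.000000; V(2,2) = max -> 0.000000
  V(1,0) = exp(-r*dt) * [p*68.412208 + (1-p)*12.770904] = 37.841055; exercise = 28.210553; V(1,0) = max -> 37.841055
  V(1,1) = exp(-r*dt) * [p*12.770904 + (1-p)*0.000000] = 5.781382; exercise = 0.000000; V(1,1) = max -> 5.781382
  V(0,0) = exp(-r*dt) * [p*37.841055 + (1-p)*5.781382] = 20.241073; exercise = 0.000000; V(0,0) = max -> 20.241073


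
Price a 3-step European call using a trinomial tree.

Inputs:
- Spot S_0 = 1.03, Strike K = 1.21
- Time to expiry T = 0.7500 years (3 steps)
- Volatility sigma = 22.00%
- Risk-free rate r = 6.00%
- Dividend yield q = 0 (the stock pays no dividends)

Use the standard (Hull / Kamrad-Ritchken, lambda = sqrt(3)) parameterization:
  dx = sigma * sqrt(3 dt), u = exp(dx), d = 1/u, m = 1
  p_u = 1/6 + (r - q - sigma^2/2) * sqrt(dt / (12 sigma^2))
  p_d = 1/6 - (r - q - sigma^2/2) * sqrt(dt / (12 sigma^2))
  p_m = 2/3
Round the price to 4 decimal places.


dt = T/N = 0.250000; dx = sigma*sqrt(3*dt) = 0.190526
u = exp(dx) = 1.209885; d = 1/u = 0.826525
p_u = 0.190154, p_m = 0.666667, p_d = 0.143179
Discount per step: exp(-r*dt) = 0.985112
Stock lattice S(k, j) with j the centered position index:
  k=0: S(0,+0) = 1.0300
  k=1: S(1,-1) = 0.8513; S(1,+0) = 1.0300; S(1,+1) = 1.2462
  k=2: S(2,-2) = 0.7036; S(2,-1) = 0.8513; S(2,+0) = 1.0300; S(2,+1) = 1.2462; S(2,+2) = 1.5077
  k=3: S(3,-3) = 0.5816; S(3,-2) = 0.7036; S(3,-1) = 0.8513; S(3,+0) = 1.0300; S(3,+1) = 1.2462; S(3,+2) = 1.5077; S(3,+3) = 1.8242
Terminal payoffs V(N, j) = max(S_T - K, 0):
  V(3,-3) = 0.000000; V(3,-2) = 0.000000; V(3,-1) = 0.000000; V(3,+0) = 0.000000; V(3,+1) = 0.036182; V(3,+2) = 0.297737; V(3,+3) = 0.614189
Backward induction: V(k, j) = exp(-r*dt) * [p_u * V(k+1, j+1) + p_m * V(k+1, j) + p_d * V(k+1, j-1)]
  V(2,-2) = exp(-r*dt) * [p_u*0.000000 + p_m*0.000000 + p_d*0.000000] = 0.000000
  V(2,-1) = exp(-r*dt) * [p_u*0.000000 + p_m*0.000000 + p_d*0.000000] = 0.000000
  V(2,+0) = exp(-r*dt) * [p_u*0.036182 + p_m*0.000000 + p_d*0.000000] = 0.006778
  V(2,+1) = exp(-r*dt) * [p_u*0.297737 + p_m*0.036182 + p_d*0.000000] = 0.079535
  V(2,+2) = exp(-r*dt) * [p_u*0.614189 + p_m*0.297737 + p_d*0.036182] = 0.315692
  V(1,-1) = exp(-r*dt) * [p_u*0.006778 + p_m*0.000000 + p_d*0.000000] = 0.001270
  V(1,+0) = exp(-r*dt) * [p_u*0.079535 + p_m*0.006778 + p_d*0.000000] = 0.019350
  V(1,+1) = exp(-r*dt) * [p_u*0.315692 + p_m*0.079535 + p_d*0.006778] = 0.112326
  V(0,+0) = exp(-r*dt) * [p_u*0.112326 + p_m*0.019350 + p_d*0.001270] = 0.033928

Answer: Price = V(0,0) = 0.0339


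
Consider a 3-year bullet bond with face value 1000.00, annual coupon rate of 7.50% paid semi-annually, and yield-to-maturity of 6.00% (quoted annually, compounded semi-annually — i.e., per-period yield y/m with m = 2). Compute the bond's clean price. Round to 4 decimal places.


Coupon per period c = face * coupon_rate / m = 37.500000
Periods per year m = 2; per-period yield y/m = 0.030000
Number of cashflows N = 6
Cashflows (t years, CF_t, discount factor 1/(1+y/m)^(m*t), PV):
  t = 0.5000: CF_t = 37.500000, DF = 0.970874, PV = 36.407767
  t = 1.0000: CF_t = 37.500000, DF = 0.942596, PV = 35.347347
  t = 1.5000: CF_t = 37.500000, DF = 0.915142, PV = 34.317812
  t = 2.0000: CF_t = 37.500000, DF = 0.888487, PV = 33.318264
  t = 2.5000: CF_t = 37.500000, DF = 0.862609, PV = 32.347829
  t = 3.0000: CF_t = 1037.500000, DF = 0.837484, PV = 868.889916
Price P = sum_t PV_t = 1040.628936

Answer: Price = 1040.6289


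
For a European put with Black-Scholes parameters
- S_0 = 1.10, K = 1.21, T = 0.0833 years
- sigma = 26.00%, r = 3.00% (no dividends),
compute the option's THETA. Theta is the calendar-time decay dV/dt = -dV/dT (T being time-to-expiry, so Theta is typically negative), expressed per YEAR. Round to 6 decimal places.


Answer: Theta = -0.063752

Derivation:
d1 = -1.1992938874; d2 = -1.2743344098
phi(d1) = 0.1943506169; exp(-qT) = 1.0000000000; exp(-rT) = 0.9975041199
Theta = -S*exp(-qT)*phi(d1)*sigma/(2*sqrt(T)) + r*K*exp(-rT)*N(-d2) - q*S*exp(-qT)*N(-d1)
N(-d1) = 0.8847931545; N(-d2) = 0.8987275367; sqrt(T) = 0.2886173938
Term 1 = -1.1000 * 1.0000000000 * 0.1943506169 * 0.2600 / (2 * 0.2886173938) = -0.0962940516
Term 2 = 0.0300 * 1.2100 * 0.9975041199 * 0.8987275367 = 0.0325423845
Term 3 = 0 (no dividend yield, q = 0)
Theta = -0.0962940516 + (0.0325423845) + (0.0000000000) = -0.063752
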